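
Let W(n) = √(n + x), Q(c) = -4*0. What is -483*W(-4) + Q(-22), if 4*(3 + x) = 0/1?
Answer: -483*I*√7 ≈ -1277.9*I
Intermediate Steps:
x = -3 (x = -3 + (0/1)/4 = -3 + (0*1)/4 = -3 + (¼)*0 = -3 + 0 = -3)
Q(c) = 0
W(n) = √(-3 + n) (W(n) = √(n - 3) = √(-3 + n))
-483*W(-4) + Q(-22) = -483*√(-3 - 4) + 0 = -483*I*√7 + 0 = -483*I*√7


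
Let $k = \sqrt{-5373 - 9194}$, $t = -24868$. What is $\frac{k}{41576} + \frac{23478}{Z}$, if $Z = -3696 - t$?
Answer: $\frac{11739}{10586} + \frac{i \sqrt{14567}}{41576} \approx 1.1089 + 0.002903 i$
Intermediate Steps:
$k = i \sqrt{14567}$ ($k = \sqrt{-14567} = i \sqrt{14567} \approx 120.69 i$)
$Z = 21172$ ($Z = -3696 - -24868 = -3696 + 24868 = 21172$)
$\frac{k}{41576} + \frac{23478}{Z} = \frac{i \sqrt{14567}}{41576} + \frac{23478}{21172} = i \sqrt{14567} \cdot \frac{1}{41576} + 23478 \cdot \frac{1}{21172} = \frac{i \sqrt{14567}}{41576} + \frac{11739}{10586} = \frac{11739}{10586} + \frac{i \sqrt{14567}}{41576}$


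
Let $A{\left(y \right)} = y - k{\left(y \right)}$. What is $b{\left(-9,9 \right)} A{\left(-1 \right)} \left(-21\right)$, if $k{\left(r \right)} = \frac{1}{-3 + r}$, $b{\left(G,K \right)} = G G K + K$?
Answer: $\frac{23247}{2} \approx 11624.0$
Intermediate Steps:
$b{\left(G,K \right)} = K + K G^{2}$ ($b{\left(G,K \right)} = G^{2} K + K = K G^{2} + K = K + K G^{2}$)
$A{\left(y \right)} = y - \frac{1}{-3 + y}$
$b{\left(-9,9 \right)} A{\left(-1 \right)} \left(-21\right) = 9 \left(1 + \left(-9\right)^{2}\right) \frac{-1 - \left(-3 - 1\right)}{-3 - 1} \left(-21\right) = 9 \left(1 + 81\right) \frac{-1 - -4}{-4} \left(-21\right) = 9 \cdot 82 \left(- \frac{-1 + 4}{4}\right) \left(-21\right) = 738 \left(\left(- \frac{1}{4}\right) 3\right) \left(-21\right) = 738 \left(- \frac{3}{4}\right) \left(-21\right) = \left(- \frac{1107}{2}\right) \left(-21\right) = \frac{23247}{2}$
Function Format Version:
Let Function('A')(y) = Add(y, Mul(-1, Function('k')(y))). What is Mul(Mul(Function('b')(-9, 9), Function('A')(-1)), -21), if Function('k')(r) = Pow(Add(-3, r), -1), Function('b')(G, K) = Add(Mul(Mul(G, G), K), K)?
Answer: Rational(23247, 2) ≈ 11624.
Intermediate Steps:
Function('b')(G, K) = Add(K, Mul(K, Pow(G, 2))) (Function('b')(G, K) = Add(Mul(Pow(G, 2), K), K) = Add(Mul(K, Pow(G, 2)), K) = Add(K, Mul(K, Pow(G, 2))))
Function('A')(y) = Add(y, Mul(-1, Pow(Add(-3, y), -1)))
Mul(Mul(Function('b')(-9, 9), Function('A')(-1)), -21) = Mul(Mul(Mul(9, Add(1, Pow(-9, 2))), Mul(Pow(Add(-3, -1), -1), Add(-1, Mul(-1, Add(-3, -1))))), -21) = Mul(Mul(Mul(9, Add(1, 81)), Mul(Pow(-4, -1), Add(-1, Mul(-1, -4)))), -21) = Mul(Mul(Mul(9, 82), Mul(Rational(-1, 4), Add(-1, 4))), -21) = Mul(Mul(738, Mul(Rational(-1, 4), 3)), -21) = Mul(Mul(738, Rational(-3, 4)), -21) = Mul(Rational(-1107, 2), -21) = Rational(23247, 2)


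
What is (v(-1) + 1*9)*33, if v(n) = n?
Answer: 264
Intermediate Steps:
(v(-1) + 1*9)*33 = (-1 + 1*9)*33 = (-1 + 9)*33 = 8*33 = 264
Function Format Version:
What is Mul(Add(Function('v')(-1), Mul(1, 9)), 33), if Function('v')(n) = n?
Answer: 264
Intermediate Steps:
Mul(Add(Function('v')(-1), Mul(1, 9)), 33) = Mul(Add(-1, Mul(1, 9)), 33) = Mul(Add(-1, 9), 33) = Mul(8, 33) = 264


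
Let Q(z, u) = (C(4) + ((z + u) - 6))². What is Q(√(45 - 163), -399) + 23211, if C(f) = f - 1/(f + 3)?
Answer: 9016421/49 - 5616*I*√118/7 ≈ 1.8401e+5 - 8715.0*I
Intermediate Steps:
C(f) = f - 1/(3 + f)
Q(z, u) = (-15/7 + u + z)² (Q(z, u) = ((-1 + 4² + 3*4)/(3 + 4) + ((z + u) - 6))² = ((-1 + 16 + 12)/7 + ((u + z) - 6))² = ((⅐)*27 + (-6 + u + z))² = (27/7 + (-6 + u + z))² = (-15/7 + u + z)²)
Q(√(45 - 163), -399) + 23211 = (-15 + 7*(-399) + 7*√(45 - 163))²/49 + 23211 = (-15 - 2793 + 7*√(-118))²/49 + 23211 = (-15 - 2793 + 7*(I*√118))²/49 + 23211 = (-15 - 2793 + 7*I*√118)²/49 + 23211 = (-2808 + 7*I*√118)²/49 + 23211 = 23211 + (-2808 + 7*I*√118)²/49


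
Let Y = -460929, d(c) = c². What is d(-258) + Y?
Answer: -394365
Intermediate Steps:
d(-258) + Y = (-258)² - 460929 = 66564 - 460929 = -394365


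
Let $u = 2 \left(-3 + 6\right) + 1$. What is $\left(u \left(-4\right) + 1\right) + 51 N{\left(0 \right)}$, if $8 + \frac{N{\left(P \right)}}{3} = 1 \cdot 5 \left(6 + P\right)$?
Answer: $3339$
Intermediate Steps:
$u = 7$ ($u = 2 \cdot 3 + 1 = 6 + 1 = 7$)
$N{\left(P \right)} = 66 + 15 P$ ($N{\left(P \right)} = -24 + 3 \cdot 1 \cdot 5 \left(6 + P\right) = -24 + 3 \cdot 5 \left(6 + P\right) = -24 + 3 \left(30 + 5 P\right) = -24 + \left(90 + 15 P\right) = 66 + 15 P$)
$\left(u \left(-4\right) + 1\right) + 51 N{\left(0 \right)} = \left(7 \left(-4\right) + 1\right) + 51 \left(66 + 15 \cdot 0\right) = \left(-28 + 1\right) + 51 \left(66 + 0\right) = -27 + 51 \cdot 66 = -27 + 3366 = 3339$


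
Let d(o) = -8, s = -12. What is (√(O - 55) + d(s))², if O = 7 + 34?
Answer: (8 - I*√14)² ≈ 50.0 - 59.867*I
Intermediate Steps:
O = 41
(√(O - 55) + d(s))² = (√(41 - 55) - 8)² = (√(-14) - 8)² = (I*√14 - 8)² = (-8 + I*√14)²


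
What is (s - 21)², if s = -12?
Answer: 1089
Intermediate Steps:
(s - 21)² = (-12 - 21)² = (-33)² = 1089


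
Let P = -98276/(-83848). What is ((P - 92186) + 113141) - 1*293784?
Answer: -5719016929/20962 ≈ -2.7283e+5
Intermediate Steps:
P = 24569/20962 (P = -98276*(-1/83848) = 24569/20962 ≈ 1.1721)
((P - 92186) + 113141) - 1*293784 = ((24569/20962 - 92186) + 113141) - 1*293784 = (-1932378363/20962 + 113141) - 293784 = 439283279/20962 - 293784 = -5719016929/20962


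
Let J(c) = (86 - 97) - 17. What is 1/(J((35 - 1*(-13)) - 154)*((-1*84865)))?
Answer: 1/2376220 ≈ 4.2084e-7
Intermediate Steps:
J(c) = -28 (J(c) = -11 - 17 = -28)
1/(J((35 - 1*(-13)) - 154)*((-1*84865))) = 1/((-28)*((-1*84865))) = -1/28/(-84865) = -1/28*(-1/84865) = 1/2376220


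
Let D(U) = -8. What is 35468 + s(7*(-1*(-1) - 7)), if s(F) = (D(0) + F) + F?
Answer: 35376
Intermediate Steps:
s(F) = -8 + 2*F (s(F) = (-8 + F) + F = -8 + 2*F)
35468 + s(7*(-1*(-1) - 7)) = 35468 + (-8 + 2*(7*(-1*(-1) - 7))) = 35468 + (-8 + 2*(7*(1 - 7))) = 35468 + (-8 + 2*(7*(-6))) = 35468 + (-8 + 2*(-42)) = 35468 + (-8 - 84) = 35468 - 92 = 35376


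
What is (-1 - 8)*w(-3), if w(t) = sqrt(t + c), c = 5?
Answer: -9*sqrt(2) ≈ -12.728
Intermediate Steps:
w(t) = sqrt(5 + t) (w(t) = sqrt(t + 5) = sqrt(5 + t))
(-1 - 8)*w(-3) = (-1 - 8)*sqrt(5 - 3) = -9*sqrt(2)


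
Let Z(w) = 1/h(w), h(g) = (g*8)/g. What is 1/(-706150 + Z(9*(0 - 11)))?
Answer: -8/5649199 ≈ -1.4161e-6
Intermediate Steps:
h(g) = 8 (h(g) = (8*g)/g = 8)
Z(w) = ⅛ (Z(w) = 1/8 = ⅛)
1/(-706150 + Z(9*(0 - 11))) = 1/(-706150 + ⅛) = 1/(-5649199/8) = -8/5649199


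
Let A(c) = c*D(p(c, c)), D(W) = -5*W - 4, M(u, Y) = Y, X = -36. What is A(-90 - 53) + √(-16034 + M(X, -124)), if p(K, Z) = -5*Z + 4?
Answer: 514657 + I*√16158 ≈ 5.1466e+5 + 127.11*I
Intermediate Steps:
p(K, Z) = 4 - 5*Z
D(W) = -4 - 5*W
A(c) = c*(-24 + 25*c) (A(c) = c*(-4 - 5*(4 - 5*c)) = c*(-4 + (-20 + 25*c)) = c*(-24 + 25*c))
A(-90 - 53) + √(-16034 + M(X, -124)) = (-90 - 53)*(-24 + 25*(-90 - 53)) + √(-16034 - 124) = -143*(-24 + 25*(-143)) + √(-16158) = -143*(-24 - 3575) + I*√16158 = -143*(-3599) + I*√16158 = 514657 + I*√16158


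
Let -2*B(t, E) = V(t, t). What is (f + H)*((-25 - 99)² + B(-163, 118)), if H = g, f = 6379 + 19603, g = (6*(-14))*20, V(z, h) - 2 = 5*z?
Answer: 383546315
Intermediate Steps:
V(z, h) = 2 + 5*z
B(t, E) = -1 - 5*t/2 (B(t, E) = -(2 + 5*t)/2 = -1 - 5*t/2)
g = -1680 (g = -84*20 = -1680)
f = 25982
H = -1680
(f + H)*((-25 - 99)² + B(-163, 118)) = (25982 - 1680)*((-25 - 99)² + (-1 - 5/2*(-163))) = 24302*((-124)² + (-1 + 815/2)) = 24302*(15376 + 813/2) = 24302*(31565/2) = 383546315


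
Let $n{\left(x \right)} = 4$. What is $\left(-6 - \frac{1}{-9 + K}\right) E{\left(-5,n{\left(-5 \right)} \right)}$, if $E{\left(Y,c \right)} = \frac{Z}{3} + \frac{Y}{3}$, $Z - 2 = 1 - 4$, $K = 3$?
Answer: $\frac{35}{3} \approx 11.667$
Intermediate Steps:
$Z = -1$ ($Z = 2 + \left(1 - 4\right) = 2 - 3 = -1$)
$E{\left(Y,c \right)} = - \frac{1}{3} + \frac{Y}{3}$
$\left(-6 - \frac{1}{-9 + K}\right) E{\left(-5,n{\left(-5 \right)} \right)} = \left(-6 - \frac{1}{-9 + 3}\right) \left(- \frac{1}{3} + \frac{1}{3} \left(-5\right)\right) = \left(-6 - \frac{1}{-6}\right) \left(- \frac{1}{3} - \frac{5}{3}\right) = \left(-6 - - \frac{1}{6}\right) \left(-2\right) = \left(-6 + \frac{1}{6}\right) \left(-2\right) = \left(- \frac{35}{6}\right) \left(-2\right) = \frac{35}{3}$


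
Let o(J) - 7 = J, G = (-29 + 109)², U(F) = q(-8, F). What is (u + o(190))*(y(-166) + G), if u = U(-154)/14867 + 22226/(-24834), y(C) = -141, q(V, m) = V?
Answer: 226585694702884/184603539 ≈ 1.2274e+6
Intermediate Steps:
U(F) = -8
G = 6400 (G = 80² = 6400)
u = -165316307/184603539 (u = -8/14867 + 22226/(-24834) = -8*1/14867 + 22226*(-1/24834) = -8/14867 - 11113/12417 = -165316307/184603539 ≈ -0.89552)
o(J) = 7 + J
(u + o(190))*(y(-166) + G) = (-165316307/184603539 + (7 + 190))*(-141 + 6400) = (-165316307/184603539 + 197)*6259 = (36201580876/184603539)*6259 = 226585694702884/184603539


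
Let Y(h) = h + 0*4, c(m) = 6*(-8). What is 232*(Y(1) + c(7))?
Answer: -10904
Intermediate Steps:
c(m) = -48
Y(h) = h (Y(h) = h + 0 = h)
232*(Y(1) + c(7)) = 232*(1 - 48) = 232*(-47) = -10904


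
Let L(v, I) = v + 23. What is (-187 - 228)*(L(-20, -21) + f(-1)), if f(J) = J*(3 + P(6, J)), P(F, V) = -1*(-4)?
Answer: 1660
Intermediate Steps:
P(F, V) = 4
f(J) = 7*J (f(J) = J*(3 + 4) = J*7 = 7*J)
L(v, I) = 23 + v
(-187 - 228)*(L(-20, -21) + f(-1)) = (-187 - 228)*((23 - 20) + 7*(-1)) = -415*(3 - 7) = -415*(-4) = 1660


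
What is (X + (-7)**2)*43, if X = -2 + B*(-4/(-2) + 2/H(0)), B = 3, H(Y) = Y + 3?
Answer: 2365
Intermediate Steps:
H(Y) = 3 + Y
X = 6 (X = -2 + 3*(-4/(-2) + 2/(3 + 0)) = -2 + 3*(-4*(-1/2) + 2/3) = -2 + 3*(2 + 2*(1/3)) = -2 + 3*(2 + 2/3) = -2 + 3*(8/3) = -2 + 8 = 6)
(X + (-7)**2)*43 = (6 + (-7)**2)*43 = (6 + 49)*43 = 55*43 = 2365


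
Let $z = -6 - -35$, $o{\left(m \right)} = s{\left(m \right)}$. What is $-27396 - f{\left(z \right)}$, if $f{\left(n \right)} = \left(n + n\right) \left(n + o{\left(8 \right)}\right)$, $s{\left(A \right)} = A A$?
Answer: $-32790$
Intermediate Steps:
$s{\left(A \right)} = A^{2}$
$o{\left(m \right)} = m^{2}$
$z = 29$ ($z = -6 + 35 = 29$)
$f{\left(n \right)} = 2 n \left(64 + n\right)$ ($f{\left(n \right)} = \left(n + n\right) \left(n + 8^{2}\right) = 2 n \left(n + 64\right) = 2 n \left(64 + n\right)$)
$-27396 - f{\left(z \right)} = -27396 - 2 \cdot 29 \left(64 + 29\right) = -27396 - 2 \cdot 29 \cdot 93 = -27396 - 5394 = -32790$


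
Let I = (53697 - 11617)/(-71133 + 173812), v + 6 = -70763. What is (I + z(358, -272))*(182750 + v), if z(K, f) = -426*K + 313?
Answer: -1749948175821825/102679 ≈ -1.7043e+10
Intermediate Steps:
v = -70769 (v = -6 - 70763 = -70769)
z(K, f) = 313 - 426*K
I = 42080/102679 ≈ 0.40982
(I + z(358, -272))*(182750 + v) = (42080/102679 + (313 - 426*358))*(182750 - 70769) = (42080/102679 + (313 - 152508))*111981 = (42080/102679 - 152195)*111981 = -15627188325/102679*111981 = -1749948175821825/102679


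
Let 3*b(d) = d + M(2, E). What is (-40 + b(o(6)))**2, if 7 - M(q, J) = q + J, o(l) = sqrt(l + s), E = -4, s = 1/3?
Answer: (333 - sqrt(57))**2/81 ≈ 1307.6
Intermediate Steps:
s = 1/3 ≈ 0.33333
o(l) = sqrt(1/3 + l) (o(l) = sqrt(l + 1/3) = sqrt(1/3 + l))
M(q, J) = 7 - J - q (M(q, J) = 7 - (q + J) = 7 - (J + q) = 7 + (-J - q) = 7 - J - q)
b(d) = 3 + d/3 (b(d) = (d + (7 - 1*(-4) - 1*2))/3 = (d + (7 + 4 - 2))/3 = (d + 9)/3 = (9 + d)/3 = 3 + d/3)
(-40 + b(o(6)))**2 = (-40 + (3 + (sqrt(3 + 9*6)/3)/3))**2 = (-40 + (3 + (sqrt(3 + 54)/3)/3))**2 = (-40 + (3 + (sqrt(57)/3)/3))**2 = (-40 + (3 + sqrt(57)/9))**2 = (-37 + sqrt(57)/9)**2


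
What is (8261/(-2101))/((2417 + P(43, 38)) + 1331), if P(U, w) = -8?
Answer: -751/714340 ≈ -0.0010513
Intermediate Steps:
(8261/(-2101))/((2417 + P(43, 38)) + 1331) = (8261/(-2101))/((2417 - 8) + 1331) = (8261*(-1/2101))/(2409 + 1331) = -751/191/3740 = -751/191*1/3740 = -751/714340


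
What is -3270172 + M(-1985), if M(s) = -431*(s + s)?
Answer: -1559102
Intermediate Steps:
M(s) = -862*s
-3270172 + M(-1985) = -3270172 - 862*(-1985) = -3270172 + 1711070 = -1559102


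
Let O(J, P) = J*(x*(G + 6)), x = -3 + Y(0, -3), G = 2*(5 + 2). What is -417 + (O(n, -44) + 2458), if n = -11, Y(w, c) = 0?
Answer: 2701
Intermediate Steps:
G = 14 (G = 2*7 = 14)
x = -3 (x = -3 + 0 = -3)
O(J, P) = -60*J (O(J, P) = J*(-3*(14 + 6)) = J*(-3*20) = J*(-60) = -60*J)
-417 + (O(n, -44) + 2458) = -417 + (-60*(-11) + 2458) = -417 + (660 + 2458) = -417 + 3118 = 2701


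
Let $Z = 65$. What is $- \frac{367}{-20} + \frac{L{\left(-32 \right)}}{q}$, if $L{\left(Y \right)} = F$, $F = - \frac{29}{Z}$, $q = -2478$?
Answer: $\frac{5911327}{322140} \approx 18.35$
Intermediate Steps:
$F = - \frac{29}{65} \approx -0.44615$
$L{\left(Y \right)} = - \frac{29}{65}$
$- \frac{367}{-20} + \frac{L{\left(-32 \right)}}{q} = - \frac{367}{-20} - \frac{29}{65 \left(-2478\right)} = \left(-367\right) \left(- \frac{1}{20}\right) - - \frac{29}{161070} = \frac{367}{20} + \frac{29}{161070} = \frac{5911327}{322140}$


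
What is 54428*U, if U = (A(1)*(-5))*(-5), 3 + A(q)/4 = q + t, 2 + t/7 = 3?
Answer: 27214000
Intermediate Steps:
t = 7 (t = -14 + 7*3 = -14 + 21 = 7)
A(q) = 16 + 4*q (A(q) = -12 + 4*(q + 7) = -12 + 4*(7 + q) = -12 + (28 + 4*q) = 16 + 4*q)
U = 500 (U = ((16 + 4*1)*(-5))*(-5) = ((16 + 4)*(-5))*(-5) = (20*(-5))*(-5) = -100*(-5) = 500)
54428*U = 54428*500 = 27214000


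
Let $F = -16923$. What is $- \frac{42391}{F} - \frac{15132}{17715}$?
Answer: $\frac{164959243}{99930315} \approx 1.6507$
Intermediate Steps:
$- \frac{42391}{F} - \frac{15132}{17715} = - \frac{42391}{-16923} - \frac{15132}{17715} = \left(-42391\right) \left(- \frac{1}{16923}\right) - \frac{5044}{5905} = \frac{42391}{16923} - \frac{5044}{5905} = \frac{164959243}{99930315}$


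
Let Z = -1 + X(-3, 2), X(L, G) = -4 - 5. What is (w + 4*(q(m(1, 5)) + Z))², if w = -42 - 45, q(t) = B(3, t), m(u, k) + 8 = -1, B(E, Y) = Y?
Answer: 26569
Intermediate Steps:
m(u, k) = -9 (m(u, k) = -8 - 1 = -9)
q(t) = t
w = -87
X(L, G) = -9
Z = -10 (Z = -1 - 9 = -10)
(w + 4*(q(m(1, 5)) + Z))² = (-87 + 4*(-9 - 10))² = (-87 + 4*(-19))² = (-87 - 76)² = (-163)² = 26569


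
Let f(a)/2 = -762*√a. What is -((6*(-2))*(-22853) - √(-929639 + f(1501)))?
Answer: -274236 + I*√(929639 + 1524*√1501) ≈ -2.7424e+5 + 994.33*I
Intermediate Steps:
f(a) = -1524*√a (f(a) = 2*(-762*√a) = -1524*√a)
-((6*(-2))*(-22853) - √(-929639 + f(1501))) = -((6*(-2))*(-22853) - √(-929639 - 1524*√1501)) = -(-12*(-22853) - √(-929639 - 1524*√1501)) = -(274236 - √(-929639 - 1524*√1501)) = -274236 + √(-929639 - 1524*√1501)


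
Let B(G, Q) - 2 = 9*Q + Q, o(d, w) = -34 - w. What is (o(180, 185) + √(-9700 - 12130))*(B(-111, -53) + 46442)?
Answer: -10055166 + 45914*I*√21830 ≈ -1.0055e+7 + 6.7838e+6*I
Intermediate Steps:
B(G, Q) = 2 + 10*Q (B(G, Q) = 2 + (9*Q + Q) = 2 + 10*Q)
(o(180, 185) + √(-9700 - 12130))*(B(-111, -53) + 46442) = ((-34 - 1*185) + √(-9700 - 12130))*((2 + 10*(-53)) + 46442) = ((-34 - 185) + √(-21830))*((2 - 530) + 46442) = (-219 + I*√21830)*(-528 + 46442) = (-219 + I*√21830)*45914 = -10055166 + 45914*I*√21830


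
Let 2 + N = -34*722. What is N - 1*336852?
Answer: -361402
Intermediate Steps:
N = -24550 (N = -2 - 34*722 = -2 - 24548 = -24550)
N - 1*336852 = -24550 - 1*336852 = -24550 - 336852 = -361402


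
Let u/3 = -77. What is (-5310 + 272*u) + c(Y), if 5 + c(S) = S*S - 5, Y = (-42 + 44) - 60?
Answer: -64788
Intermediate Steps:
Y = -58 (Y = 2 - 60 = -58)
u = -231 (u = 3*(-77) = -231)
c(S) = -10 + S² (c(S) = -5 + (S*S - 5) = -5 + (S² - 5) = -5 + (-5 + S²) = -10 + S²)
(-5310 + 272*u) + c(Y) = (-5310 + 272*(-231)) + (-10 + (-58)²) = (-5310 - 62832) + (-10 + 3364) = -68142 + 3354 = -64788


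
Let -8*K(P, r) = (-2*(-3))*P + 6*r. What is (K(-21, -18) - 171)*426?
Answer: -120771/2 ≈ -60386.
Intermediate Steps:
K(P, r) = -3*P/4 - 3*r/4 (K(P, r) = -((-2*(-3))*P + 6*r)/8 = -(6*P + 6*r)/8 = -3*P/4 - 3*r/4)
(K(-21, -18) - 171)*426 = ((-3/4*(-21) - 3/4*(-18)) - 171)*426 = ((63/4 + 27/2) - 171)*426 = (117/4 - 171)*426 = -567/4*426 = -120771/2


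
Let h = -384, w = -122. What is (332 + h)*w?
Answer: 6344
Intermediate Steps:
(332 + h)*w = (332 - 384)*(-122) = -52*(-122) = 6344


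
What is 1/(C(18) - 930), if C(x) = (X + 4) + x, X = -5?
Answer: -1/913 ≈ -0.0010953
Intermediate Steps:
C(x) = -1 + x (C(x) = (-5 + 4) + x = -1 + x)
1/(C(18) - 930) = 1/((-1 + 18) - 930) = 1/(17 - 930) = 1/(-913) = -1/913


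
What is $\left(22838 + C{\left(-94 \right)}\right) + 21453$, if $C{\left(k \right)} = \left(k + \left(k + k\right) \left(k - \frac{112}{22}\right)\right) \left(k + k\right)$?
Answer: $- \frac{37843367}{11} \approx -3.4403 \cdot 10^{6}$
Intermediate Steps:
$C{\left(k \right)} = 2 k \left(k + 2 k \left(- \frac{56}{11} + k\right)\right)$ ($C{\left(k \right)} = \left(k + 2 k \left(k - \frac{56}{11}\right)\right) 2 k = \left(k + 2 k \left(- \frac{56}{11} + k\right)\right) 2 k = 2 k \left(k + 2 k \left(- \frac{56}{11} + k\right)\right)$)
$\left(22838 + C{\left(-94 \right)}\right) + 21453 = \left(22838 + \left(-94\right)^{2} \left(- \frac{202}{11} + 4 \left(-94\right)\right)\right) + 21453 = \left(22838 + 8836 \left(- \frac{202}{11} - 376\right)\right) + 21453 = \left(22838 + 8836 \left(- \frac{4338}{11}\right)\right) + 21453 = \left(22838 - \frac{38330568}{11}\right) + 21453 = - \frac{38079350}{11} + 21453 = - \frac{37843367}{11}$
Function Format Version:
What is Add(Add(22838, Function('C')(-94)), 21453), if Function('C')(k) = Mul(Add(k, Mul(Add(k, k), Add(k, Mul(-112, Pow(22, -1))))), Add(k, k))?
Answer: Rational(-37843367, 11) ≈ -3.4403e+6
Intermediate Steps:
Function('C')(k) = Mul(2, k, Add(k, Mul(2, k, Add(Rational(-56, 11), k)))) (Function('C')(k) = Mul(Add(k, Mul(Mul(2, k), Add(k, Mul(-112, Rational(1, 22))))), Mul(2, k)) = Mul(Add(k, Mul(Mul(2, k), Add(k, Rational(-56, 11)))), Mul(2, k)) = Mul(Add(k, Mul(Mul(2, k), Add(Rational(-56, 11), k))), Mul(2, k)) = Mul(Add(k, Mul(2, k, Add(Rational(-56, 11), k))), Mul(2, k)) = Mul(2, k, Add(k, Mul(2, k, Add(Rational(-56, 11), k)))))
Add(Add(22838, Function('C')(-94)), 21453) = Add(Add(22838, Mul(Pow(-94, 2), Add(Rational(-202, 11), Mul(4, -94)))), 21453) = Add(Add(22838, Mul(8836, Add(Rational(-202, 11), -376))), 21453) = Add(Add(22838, Mul(8836, Rational(-4338, 11))), 21453) = Add(Add(22838, Rational(-38330568, 11)), 21453) = Add(Rational(-38079350, 11), 21453) = Rational(-37843367, 11)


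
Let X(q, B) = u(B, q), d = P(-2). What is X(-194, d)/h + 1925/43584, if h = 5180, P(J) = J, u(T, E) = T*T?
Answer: 2536459/56441280 ≈ 0.044940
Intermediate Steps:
u(T, E) = T²
d = -2
X(q, B) = B²
X(-194, d)/h + 1925/43584 = (-2)²/5180 + 1925/43584 = 4*(1/5180) + 1925*(1/43584) = 1/1295 + 1925/43584 = 2536459/56441280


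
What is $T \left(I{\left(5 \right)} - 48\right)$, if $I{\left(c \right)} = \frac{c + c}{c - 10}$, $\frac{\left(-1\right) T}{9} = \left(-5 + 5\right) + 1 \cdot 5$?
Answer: $2250$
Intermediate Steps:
$T = -45$ ($T = - 9 \left(\left(-5 + 5\right) + 1 \cdot 5\right) = - 9 \left(0 + 5\right) = \left(-9\right) 5 = -45$)
$I{\left(c \right)} = \frac{2 c}{-10 + c}$
$T \left(I{\left(5 \right)} - 48\right) = - 45 \left(2 \cdot 5 \frac{1}{-10 + 5} - 48\right) = - 45 \left(2 \cdot 5 \frac{1}{-5} - 48\right) = - 45 \left(2 \cdot 5 \left(- \frac{1}{5}\right) - 48\right) = - 45 \left(-2 - 48\right) = \left(-45\right) \left(-50\right) = 2250$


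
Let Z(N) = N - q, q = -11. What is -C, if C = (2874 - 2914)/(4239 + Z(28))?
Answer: 20/2139 ≈ 0.0093502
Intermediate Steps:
Z(N) = 11 + N (Z(N) = N - 1*(-11) = N + 11 = 11 + N)
C = -20/2139 (C = (2874 - 2914)/(4239 + (11 + 28)) = -40/(4239 + 39) = -40/4278 = -40*1/4278 = -20/2139 ≈ -0.0093502)
-C = -1*(-20/2139) = 20/2139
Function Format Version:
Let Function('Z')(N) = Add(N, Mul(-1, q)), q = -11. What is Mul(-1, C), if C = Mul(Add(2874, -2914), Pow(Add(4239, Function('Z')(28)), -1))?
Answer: Rational(20, 2139) ≈ 0.0093502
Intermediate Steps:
Function('Z')(N) = Add(11, N) (Function('Z')(N) = Add(N, Mul(-1, -11)) = Add(N, 11) = Add(11, N))
C = Rational(-20, 2139) (C = Mul(Add(2874, -2914), Pow(Add(4239, Add(11, 28)), -1)) = Mul(-40, Pow(Add(4239, 39), -1)) = Mul(-40, Pow(4278, -1)) = Mul(-40, Rational(1, 4278)) = Rational(-20, 2139) ≈ -0.0093502)
Mul(-1, C) = Mul(-1, Rational(-20, 2139)) = Rational(20, 2139)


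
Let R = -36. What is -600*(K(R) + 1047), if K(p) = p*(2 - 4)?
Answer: -671400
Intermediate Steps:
K(p) = -2*p (K(p) = p*(-2) = -2*p)
-600*(K(R) + 1047) = -600*(-2*(-36) + 1047) = -600*(72 + 1047) = -600*1119 = -671400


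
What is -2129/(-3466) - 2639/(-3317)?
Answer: 16208667/11496722 ≈ 1.4099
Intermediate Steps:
-2129/(-3466) - 2639/(-3317) = -2129*(-1/3466) - 2639*(-1/3317) = 2129/3466 + 2639/3317 = 16208667/11496722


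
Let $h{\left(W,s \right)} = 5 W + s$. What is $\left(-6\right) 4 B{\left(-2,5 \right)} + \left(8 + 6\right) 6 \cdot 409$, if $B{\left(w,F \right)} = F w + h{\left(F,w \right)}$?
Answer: $34044$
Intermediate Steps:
$h{\left(W,s \right)} = s + 5 W$
$B{\left(w,F \right)} = w + 5 F + F w$ ($B{\left(w,F \right)} = F w + \left(w + 5 F\right) = w + 5 F + F w$)
$\left(-6\right) 4 B{\left(-2,5 \right)} + \left(8 + 6\right) 6 \cdot 409 = \left(-6\right) 4 \left(-2 + 5 \cdot 5 + 5 \left(-2\right)\right) + \left(8 + 6\right) 6 \cdot 409 = - 24 \left(-2 + 25 - 10\right) + 14 \cdot 6 \cdot 409 = \left(-24\right) 13 + 84 \cdot 409 = -312 + 34356 = 34044$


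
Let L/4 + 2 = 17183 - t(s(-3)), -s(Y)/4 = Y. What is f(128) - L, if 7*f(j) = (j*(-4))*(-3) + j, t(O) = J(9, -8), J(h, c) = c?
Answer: -479628/7 ≈ -68518.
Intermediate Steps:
s(Y) = -4*Y
t(O) = -8
L = 68756 (L = -8 + 4*(17183 - 1*(-8)) = -8 + 4*(17183 + 8) = -8 + 4*17191 = -8 + 68764 = 68756)
f(j) = 13*j/7 (f(j) = ((j*(-4))*(-3) + j)/7 = (-4*j*(-3) + j)/7 = (12*j + j)/7 = (13*j)/7 = 13*j/7)
f(128) - L = (13/7)*128 - 1*68756 = 1664/7 - 68756 = -479628/7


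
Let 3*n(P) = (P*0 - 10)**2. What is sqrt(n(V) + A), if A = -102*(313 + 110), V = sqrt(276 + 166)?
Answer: I*sqrt(388014)/3 ≈ 207.64*I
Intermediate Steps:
V = sqrt(442) ≈ 21.024
n(P) = 100/3 (n(P) = (P*0 - 10)**2/3 = (0 - 10)**2/3 = (1/3)*(-10)**2 = (1/3)*100 = 100/3)
A = -43146 (A = -102*423 = -43146)
sqrt(n(V) + A) = sqrt(100/3 - 43146) = sqrt(-129338/3) = I*sqrt(388014)/3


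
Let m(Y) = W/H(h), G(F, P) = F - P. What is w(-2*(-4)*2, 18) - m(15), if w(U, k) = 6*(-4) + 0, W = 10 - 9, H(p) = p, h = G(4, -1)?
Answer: -121/5 ≈ -24.200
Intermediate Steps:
h = 5 (h = 4 - 1*(-1) = 4 + 1 = 5)
W = 1
m(Y) = ⅕ (m(Y) = 1/5 = 1*(⅕) = ⅕)
w(U, k) = -24 (w(U, k) = -24 + 0 = -24)
w(-2*(-4)*2, 18) - m(15) = -24 - 1*⅕ = -24 - ⅕ = -121/5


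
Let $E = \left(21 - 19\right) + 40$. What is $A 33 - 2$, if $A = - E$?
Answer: $-1388$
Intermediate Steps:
$E = 42$ ($E = 2 + 40 = 42$)
$A = -42$ ($A = \left(-1\right) 42 = -42$)
$A 33 - 2 = \left(-42\right) 33 - 2 = -1386 - 2 = -1388$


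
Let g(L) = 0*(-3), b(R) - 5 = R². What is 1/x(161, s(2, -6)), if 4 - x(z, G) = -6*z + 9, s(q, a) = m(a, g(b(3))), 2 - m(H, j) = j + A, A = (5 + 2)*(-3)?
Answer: 1/961 ≈ 0.0010406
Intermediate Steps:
b(R) = 5 + R²
A = -21 (A = 7*(-3) = -21)
g(L) = 0
m(H, j) = 23 - j (m(H, j) = 2 - (j - 21) = 2 - (-21 + j) = 2 + (21 - j) = 23 - j)
s(q, a) = 23 (s(q, a) = 23 - 1*0 = 23 + 0 = 23)
x(z, G) = -5 + 6*z (x(z, G) = 4 - (-6*z + 9) = 4 - (9 - 6*z) = 4 + (-9 + 6*z) = -5 + 6*z)
1/x(161, s(2, -6)) = 1/(-5 + 6*161) = 1/(-5 + 966) = 1/961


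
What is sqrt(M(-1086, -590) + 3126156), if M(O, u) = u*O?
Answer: 12*sqrt(26159) ≈ 1940.8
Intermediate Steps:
M(O, u) = O*u
sqrt(M(-1086, -590) + 3126156) = sqrt(-1086*(-590) + 3126156) = sqrt(640740 + 3126156) = sqrt(3766896) = 12*sqrt(26159)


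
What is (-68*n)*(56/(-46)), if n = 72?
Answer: 137088/23 ≈ 5960.3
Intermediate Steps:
(-68*n)*(56/(-46)) = (-68*72)*(56/(-46)) = -274176*(-1)/46 = -4896*(-28/23) = 137088/23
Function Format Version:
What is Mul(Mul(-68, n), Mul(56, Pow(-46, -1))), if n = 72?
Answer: Rational(137088, 23) ≈ 5960.3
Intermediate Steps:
Mul(Mul(-68, n), Mul(56, Pow(-46, -1))) = Mul(Mul(-68, 72), Mul(56, Pow(-46, -1))) = Mul(-4896, Mul(56, Rational(-1, 46))) = Mul(-4896, Rational(-28, 23)) = Rational(137088, 23)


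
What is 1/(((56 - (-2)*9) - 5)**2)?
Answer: 1/4761 ≈ 0.00021004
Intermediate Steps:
1/(((56 - (-2)*9) - 5)**2) = 1/(((56 - 1*(-18)) - 5)**2) = 1/(((56 + 18) - 5)**2) = 1/((74 - 5)**2) = 1/(69**2) = 1/4761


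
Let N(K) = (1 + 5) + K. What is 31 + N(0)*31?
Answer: 217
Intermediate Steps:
N(K) = 6 + K
31 + N(0)*31 = 31 + (6 + 0)*31 = 31 + 6*31 = 31 + 186 = 217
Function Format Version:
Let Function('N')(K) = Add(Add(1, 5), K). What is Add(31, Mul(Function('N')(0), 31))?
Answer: 217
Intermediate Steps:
Function('N')(K) = Add(6, K)
Add(31, Mul(Function('N')(0), 31)) = Add(31, Mul(Add(6, 0), 31)) = Add(31, Mul(6, 31)) = Add(31, 186) = 217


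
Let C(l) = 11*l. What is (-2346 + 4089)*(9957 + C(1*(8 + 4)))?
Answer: 17585127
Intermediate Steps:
(-2346 + 4089)*(9957 + C(1*(8 + 4))) = (-2346 + 4089)*(9957 + 11*(1*(8 + 4))) = 1743*(9957 + 11*(1*12)) = 1743*(9957 + 11*12) = 1743*(9957 + 132) = 1743*10089 = 17585127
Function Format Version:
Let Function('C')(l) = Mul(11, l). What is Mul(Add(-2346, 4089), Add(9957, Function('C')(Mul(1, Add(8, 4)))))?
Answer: 17585127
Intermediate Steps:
Mul(Add(-2346, 4089), Add(9957, Function('C')(Mul(1, Add(8, 4))))) = Mul(Add(-2346, 4089), Add(9957, Mul(11, Mul(1, Add(8, 4))))) = Mul(1743, Add(9957, Mul(11, Mul(1, 12)))) = Mul(1743, Add(9957, Mul(11, 12))) = Mul(1743, Add(9957, 132)) = Mul(1743, 10089) = 17585127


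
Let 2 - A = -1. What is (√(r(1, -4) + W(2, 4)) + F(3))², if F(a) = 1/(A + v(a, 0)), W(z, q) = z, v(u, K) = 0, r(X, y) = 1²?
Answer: 28/9 + 2*√3/3 ≈ 4.2658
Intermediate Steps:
r(X, y) = 1
A = 3 (A = 2 - 1*(-1) = 2 + 1 = 3)
F(a) = ⅓ (F(a) = 1/(3 + 0) = 1/3 = ⅓)
(√(r(1, -4) + W(2, 4)) + F(3))² = (√(1 + 2) + ⅓)² = (√3 + ⅓)² = (⅓ + √3)²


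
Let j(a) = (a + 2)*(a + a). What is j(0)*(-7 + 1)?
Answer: 0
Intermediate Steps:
j(a) = 2*a*(2 + a) (j(a) = (2 + a)*(2*a) = 2*a*(2 + a))
j(0)*(-7 + 1) = (2*0*(2 + 0))*(-7 + 1) = (2*0*2)*(-6) = 0*(-6) = 0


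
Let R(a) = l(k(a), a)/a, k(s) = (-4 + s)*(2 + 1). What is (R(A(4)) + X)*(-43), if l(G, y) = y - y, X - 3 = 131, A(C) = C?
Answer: -5762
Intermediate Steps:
X = 134 (X = 3 + 131 = 134)
k(s) = -12 + 3*s (k(s) = (-4 + s)*3 = -12 + 3*s)
l(G, y) = 0
R(a) = 0 (R(a) = 0/a = 0)
(R(A(4)) + X)*(-43) = (0 + 134)*(-43) = 134*(-43) = -5762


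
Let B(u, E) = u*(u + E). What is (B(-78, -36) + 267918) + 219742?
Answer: 496552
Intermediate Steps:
B(u, E) = u*(E + u)
(B(-78, -36) + 267918) + 219742 = (-78*(-36 - 78) + 267918) + 219742 = (-78*(-114) + 267918) + 219742 = (8892 + 267918) + 219742 = 276810 + 219742 = 496552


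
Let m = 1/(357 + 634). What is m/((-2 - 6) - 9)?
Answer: -1/16847 ≈ -5.9358e-5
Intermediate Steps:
m = 1/991 ≈ 0.0010091
m/((-2 - 6) - 9) = 1/(991*((-2 - 6) - 9)) = 1/(991*(-8 - 9)) = (1/991)/(-17) = (1/991)*(-1/17) = -1/16847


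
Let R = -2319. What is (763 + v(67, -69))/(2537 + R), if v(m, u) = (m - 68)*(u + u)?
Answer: 901/218 ≈ 4.1330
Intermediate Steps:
v(m, u) = 2*u*(-68 + m) (v(m, u) = (-68 + m)*(2*u) = 2*u*(-68 + m))
(763 + v(67, -69))/(2537 + R) = (763 + 2*(-69)*(-68 + 67))/(2537 - 2319) = (763 + 2*(-69)*(-1))/218 = (763 + 138)*(1/218) = 901*(1/218) = 901/218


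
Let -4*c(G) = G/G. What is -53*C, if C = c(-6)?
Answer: 53/4 ≈ 13.250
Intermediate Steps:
c(G) = -1/4 (c(G) = -G/(4*G) = -1/4*1 = -1/4)
C = -1/4 ≈ -0.25000
-53*C = -53*(-1/4) = 53/4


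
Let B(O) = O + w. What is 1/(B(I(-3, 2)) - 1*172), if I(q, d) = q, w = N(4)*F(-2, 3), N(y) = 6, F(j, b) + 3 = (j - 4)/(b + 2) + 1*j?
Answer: -5/1061 ≈ -0.0047125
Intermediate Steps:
F(j, b) = -3 + j + (-4 + j)/(2 + b) (F(j, b) = -3 + ((j - 4)/(b + 2) + 1*j) = -3 + ((-4 + j)/(2 + b) + j) = -3 + (j + (-4 + j)/(2 + b)) = -3 + j + (-4 + j)/(2 + b))
w = -186/5 (w = 6*((-10 - 3*3 + 3*(-2) + 3*(-2))/(2 + 3)) = 6*((-10 - 9 - 6 - 6)/5) = 6*((⅕)*(-31)) = 6*(-31/5) = -186/5 ≈ -37.200)
B(O) = -186/5 + O (B(O) = O - 186/5 = -186/5 + O)
1/(B(I(-3, 2)) - 1*172) = 1/((-186/5 - 3) - 1*172) = 1/(-201/5 - 172) = 1/(-1061/5) = -5/1061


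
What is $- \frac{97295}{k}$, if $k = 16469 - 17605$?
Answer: $\frac{97295}{1136} \approx 85.647$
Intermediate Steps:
$k = -1136$
$- \frac{97295}{k} = - \frac{97295}{-1136} = \left(-97295\right) \left(- \frac{1}{1136}\right) = \frac{97295}{1136}$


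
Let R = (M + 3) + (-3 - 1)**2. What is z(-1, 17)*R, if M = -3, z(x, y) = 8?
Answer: 128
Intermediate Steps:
R = 16 (R = (-3 + 3) + (-3 - 1)**2 = 0 + (-4)**2 = 0 + 16 = 16)
z(-1, 17)*R = 8*16 = 128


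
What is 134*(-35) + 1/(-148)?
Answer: -694121/148 ≈ -4690.0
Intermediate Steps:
134*(-35) + 1/(-148) = -4690 - 1/148 = -694121/148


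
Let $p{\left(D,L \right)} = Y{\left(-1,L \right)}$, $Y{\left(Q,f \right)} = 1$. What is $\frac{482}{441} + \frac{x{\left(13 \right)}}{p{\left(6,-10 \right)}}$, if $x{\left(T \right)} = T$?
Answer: $\frac{6215}{441} \approx 14.093$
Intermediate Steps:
$p{\left(D,L \right)} = 1$
$\frac{482}{441} + \frac{x{\left(13 \right)}}{p{\left(6,-10 \right)}} = \frac{482}{441} + \frac{13}{1} = 482 \cdot \frac{1}{441} + 13 \cdot 1 = \frac{482}{441} + 13 = \frac{6215}{441}$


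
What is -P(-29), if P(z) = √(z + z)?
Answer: -I*√58 ≈ -7.6158*I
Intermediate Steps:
P(z) = √2*√z (P(z) = √(2*z) = √2*√z)
-P(-29) = -√2*√(-29) = -√2*I*√29 = -I*√58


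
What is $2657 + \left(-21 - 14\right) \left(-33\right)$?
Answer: $3812$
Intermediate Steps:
$2657 + \left(-21 - 14\right) \left(-33\right) = 2657 - -1155 = 2657 + 1155 = 3812$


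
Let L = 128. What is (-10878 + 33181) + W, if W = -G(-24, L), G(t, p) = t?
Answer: 22327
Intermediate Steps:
W = 24 (W = -1*(-24) = 24)
(-10878 + 33181) + W = (-10878 + 33181) + 24 = 22303 + 24 = 22327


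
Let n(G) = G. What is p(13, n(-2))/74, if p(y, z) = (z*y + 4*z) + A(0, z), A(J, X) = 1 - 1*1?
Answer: -17/37 ≈ -0.45946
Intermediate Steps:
A(J, X) = 0 (A(J, X) = 1 - 1 = 0)
p(y, z) = 4*z + y*z (p(y, z) = (z*y + 4*z) + 0 = (y*z + 4*z) + 0 = (4*z + y*z) + 0 = 4*z + y*z)
p(13, n(-2))/74 = (-2*(4 + 13))/74 = (-2*17)/74 = (1/74)*(-34) = -17/37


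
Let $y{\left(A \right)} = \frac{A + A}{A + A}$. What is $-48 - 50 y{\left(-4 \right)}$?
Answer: $-98$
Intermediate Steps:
$y{\left(A \right)} = 1$ ($y{\left(A \right)} = \frac{2 A}{2 A} = 2 A \frac{1}{2 A} = 1$)
$-48 - 50 y{\left(-4 \right)} = -48 - 50 = -98$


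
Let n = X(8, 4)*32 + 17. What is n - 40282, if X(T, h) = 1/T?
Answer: -40261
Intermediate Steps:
n = 21 (n = 32/8 + 17 = (1/8)*32 + 17 = 4 + 17 = 21)
n - 40282 = 21 - 40282 = -40261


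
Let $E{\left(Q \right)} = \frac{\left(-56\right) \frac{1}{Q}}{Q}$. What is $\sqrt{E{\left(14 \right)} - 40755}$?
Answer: $\frac{i \sqrt{1997009}}{7} \approx 201.88 i$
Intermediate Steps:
$E{\left(Q \right)} = - \frac{56}{Q^{2}}$
$\sqrt{E{\left(14 \right)} - 40755} = \sqrt{- \frac{56}{196} - 40755} = \sqrt{\left(-56\right) \frac{1}{196} - 40755} = \sqrt{- \frac{2}{7} - 40755} = \sqrt{- \frac{285287}{7}} = \frac{i \sqrt{1997009}}{7}$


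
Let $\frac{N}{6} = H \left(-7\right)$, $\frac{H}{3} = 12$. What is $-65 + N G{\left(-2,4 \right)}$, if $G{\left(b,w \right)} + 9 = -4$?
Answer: $19591$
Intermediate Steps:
$H = 36$ ($H = 3 \cdot 12 = 36$)
$G{\left(b,w \right)} = -13$ ($G{\left(b,w \right)} = -9 - 4 = -13$)
$N = -1512$ ($N = 6 \cdot 36 \left(-7\right) = 6 \left(-252\right) = -1512$)
$-65 + N G{\left(-2,4 \right)} = -65 - -19656 = -65 + 19656 = 19591$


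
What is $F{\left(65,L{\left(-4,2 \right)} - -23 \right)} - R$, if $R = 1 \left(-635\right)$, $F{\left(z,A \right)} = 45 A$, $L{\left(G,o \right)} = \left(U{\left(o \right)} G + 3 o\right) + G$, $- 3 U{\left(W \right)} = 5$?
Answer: $2060$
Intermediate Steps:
$U{\left(W \right)} = - \frac{5}{3}$ ($U{\left(W \right)} = \left(- \frac{1}{3}\right) 5 = - \frac{5}{3}$)
$L{\left(G,o \right)} = 3 o - \frac{2 G}{3}$ ($L{\left(G,o \right)} = \left(- \frac{5 G}{3} + 3 o\right) + G = \left(3 o - \frac{5 G}{3}\right) + G = 3 o - \frac{2 G}{3}$)
$R = -635$
$F{\left(65,L{\left(-4,2 \right)} - -23 \right)} - R = 45 \left(\left(3 \cdot 2 - - \frac{8}{3}\right) - -23\right) - -635 = 45 \left(\left(6 + \frac{8}{3}\right) + 23\right) + 635 = 45 \left(\frac{26}{3} + 23\right) + 635 = 45 \cdot \frac{95}{3} + 635 = 1425 + 635 = 2060$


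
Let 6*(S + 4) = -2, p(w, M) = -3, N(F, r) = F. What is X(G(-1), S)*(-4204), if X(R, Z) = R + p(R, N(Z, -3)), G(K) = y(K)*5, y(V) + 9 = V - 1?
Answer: 243832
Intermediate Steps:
y(V) = -10 + V (y(V) = -9 + (V - 1) = -9 + (-1 + V) = -10 + V)
G(K) = -50 + 5*K (G(K) = (-10 + K)*5 = -50 + 5*K)
S = -13/3 (S = -4 + (⅙)*(-2) = -4 - ⅓ = -13/3 ≈ -4.3333)
X(R, Z) = -3 + R (X(R, Z) = R - 3 = -3 + R)
X(G(-1), S)*(-4204) = (-3 + (-50 + 5*(-1)))*(-4204) = (-3 + (-50 - 5))*(-4204) = (-3 - 55)*(-4204) = -58*(-4204) = 243832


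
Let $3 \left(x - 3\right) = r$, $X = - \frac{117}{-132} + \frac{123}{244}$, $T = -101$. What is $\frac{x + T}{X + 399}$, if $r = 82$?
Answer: $- \frac{71126}{402993} \approx -0.17649$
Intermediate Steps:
$X = \frac{933}{671}$ ($X = \left(-117\right) \left(- \frac{1}{132}\right) + 123 \cdot \frac{1}{244} = \frac{39}{44} + \frac{123}{244} = \frac{933}{671} \approx 1.3905$)
$x = \frac{91}{3}$ ($x = 3 + \frac{1}{3} \cdot 82 = 3 + \frac{82}{3} = \frac{91}{3} \approx 30.333$)
$\frac{x + T}{X + 399} = \frac{\frac{91}{3} - 101}{\frac{933}{671} + 399} = - \frac{212}{3 \cdot \frac{268662}{671}} = \left(- \frac{212}{3}\right) \frac{671}{268662} = - \frac{71126}{402993}$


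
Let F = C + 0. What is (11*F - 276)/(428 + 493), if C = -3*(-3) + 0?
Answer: -59/307 ≈ -0.19218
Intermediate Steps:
C = 9 (C = 9 + 0 = 9)
F = 9 (F = 9 + 0 = 9)
(11*F - 276)/(428 + 493) = (11*9 - 276)/(428 + 493) = (99 - 276)/921 = -177*1/921 = -59/307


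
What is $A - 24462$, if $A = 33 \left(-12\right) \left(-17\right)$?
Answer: $-17730$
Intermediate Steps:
$A = 6732$ ($A = \left(-396\right) \left(-17\right) = 6732$)
$A - 24462 = 6732 - 24462 = -17730$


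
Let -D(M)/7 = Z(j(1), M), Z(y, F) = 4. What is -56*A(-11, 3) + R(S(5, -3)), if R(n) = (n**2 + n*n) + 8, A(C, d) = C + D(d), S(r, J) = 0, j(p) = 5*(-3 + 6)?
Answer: 2192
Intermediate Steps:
j(p) = 15 (j(p) = 5*3 = 15)
D(M) = -28 (D(M) = -7*4 = -28)
A(C, d) = -28 + C (A(C, d) = C - 28 = -28 + C)
R(n) = 8 + 2*n**2 (R(n) = (n**2 + n**2) + 8 = 2*n**2 + 8 = 8 + 2*n**2)
-56*A(-11, 3) + R(S(5, -3)) = -56*(-28 - 11) + (8 + 2*0**2) = -56*(-39) + (8 + 2*0) = 2184 + (8 + 0) = 2184 + 8 = 2192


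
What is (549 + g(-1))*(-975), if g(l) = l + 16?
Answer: -549900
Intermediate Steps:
g(l) = 16 + l
(549 + g(-1))*(-975) = (549 + (16 - 1))*(-975) = (549 + 15)*(-975) = 564*(-975) = -549900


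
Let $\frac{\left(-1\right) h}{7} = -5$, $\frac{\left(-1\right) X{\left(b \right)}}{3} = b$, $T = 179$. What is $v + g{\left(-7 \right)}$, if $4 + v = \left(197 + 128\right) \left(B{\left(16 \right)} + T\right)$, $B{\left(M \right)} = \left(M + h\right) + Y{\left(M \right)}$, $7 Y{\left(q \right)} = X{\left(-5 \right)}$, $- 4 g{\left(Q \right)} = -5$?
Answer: $\frac{2112423}{28} \approx 75444.0$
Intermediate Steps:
$X{\left(b \right)} = - 3 b$
$g{\left(Q \right)} = \frac{5}{4}$ ($g{\left(Q \right)} = \left(- \frac{1}{4}\right) \left(-5\right) = \frac{5}{4}$)
$Y{\left(q \right)} = \frac{15}{7}$ ($Y{\left(q \right)} = \frac{\left(-3\right) \left(-5\right)}{7} = \frac{1}{7} \cdot 15 = \frac{15}{7}$)
$h = 35$ ($h = \left(-7\right) \left(-5\right) = 35$)
$B{\left(M \right)} = \frac{260}{7} + M$ ($B{\left(M \right)} = \left(M + 35\right) + \frac{15}{7} = \left(35 + M\right) + \frac{15}{7} = \frac{260}{7} + M$)
$v = \frac{528097}{7}$ ($v = -4 + \left(197 + 128\right) \left(\left(\frac{260}{7} + 16\right) + 179\right) = -4 + 325 \left(\frac{372}{7} + 179\right) = -4 + 325 \cdot \frac{1625}{7} = -4 + \frac{528125}{7} = \frac{528097}{7} \approx 75442.0$)
$v + g{\left(-7 \right)} = \frac{528097}{7} + \frac{5}{4} = \frac{2112423}{28}$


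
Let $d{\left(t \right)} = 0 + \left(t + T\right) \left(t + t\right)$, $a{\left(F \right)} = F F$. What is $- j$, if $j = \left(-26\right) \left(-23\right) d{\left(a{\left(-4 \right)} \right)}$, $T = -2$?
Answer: $-267904$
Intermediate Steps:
$a{\left(F \right)} = F^{2}$
$d{\left(t \right)} = 2 t \left(-2 + t\right)$ ($d{\left(t \right)} = 0 + \left(t - 2\right) \left(t + t\right) = 0 + \left(-2 + t\right) 2 t = 0 + 2 t \left(-2 + t\right) = 2 t \left(-2 + t\right)$)
$j = 267904$ ($j = \left(-26\right) \left(-23\right) 2 \left(-4\right)^{2} \left(-2 + \left(-4\right)^{2}\right) = 598 \cdot 2 \cdot 16 \left(-2 + 16\right) = 598 \cdot 2 \cdot 16 \cdot 14 = 598 \cdot 448 = 267904$)
$- j = \left(-1\right) 267904 = -267904$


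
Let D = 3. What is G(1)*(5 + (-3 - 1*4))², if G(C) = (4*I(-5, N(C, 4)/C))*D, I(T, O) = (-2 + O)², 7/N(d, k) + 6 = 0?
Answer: 1444/3 ≈ 481.33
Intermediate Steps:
N(d, k) = -7/6 (N(d, k) = 7/(-6 + 0) = 7/(-6) = 7*(-⅙) = -7/6)
G(C) = 12*(-2 - 7/(6*C))² (G(C) = (4*(-2 - 7/(6*C))²)*3 = 12*(-2 - 7/(6*C))²)
G(1)*(5 + (-3 - 1*4))² = ((⅓)*(7 + 12*1)²/1²)*(5 + (-3 - 1*4))² = ((⅓)*1*(7 + 12)²)*(5 + (-3 - 4))² = ((⅓)*1*19²)*(5 - 7)² = ((⅓)*1*361)*(-2)² = (361/3)*4 = 1444/3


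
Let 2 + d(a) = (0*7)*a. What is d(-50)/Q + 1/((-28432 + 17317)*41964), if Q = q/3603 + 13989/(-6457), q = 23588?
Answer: -1669429330068113/3656284435947780 ≈ -0.45659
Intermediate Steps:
d(a) = -2 (d(a) = -2 + (0*7)*a = -2 + 0*a = -2 + 0 = -2)
Q = 101905349/23264571 (Q = 23588/3603 + 13989/(-6457) = 23588*(1/3603) + 13989*(-1/6457) = 23588/3603 - 13989/6457 = 101905349/23264571 ≈ 4.3803)
d(-50)/Q + 1/((-28432 + 17317)*41964) = -2/101905349/23264571 + 1/((-28432 + 17317)*41964) = -2*23264571/101905349 + (1/41964)/(-11115) = -46529142/101905349 - 1/11115*1/41964 = -46529142/101905349 - 1/466429860 = -1669429330068113/3656284435947780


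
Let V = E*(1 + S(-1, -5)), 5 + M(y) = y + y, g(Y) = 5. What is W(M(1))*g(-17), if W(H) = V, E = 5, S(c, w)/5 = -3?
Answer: -350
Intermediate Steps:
S(c, w) = -15 (S(c, w) = 5*(-3) = -15)
M(y) = -5 + 2*y (M(y) = -5 + (y + y) = -5 + 2*y)
V = -70 (V = 5*(1 - 15) = 5*(-14) = -70)
W(H) = -70
W(M(1))*g(-17) = -70*5 = -350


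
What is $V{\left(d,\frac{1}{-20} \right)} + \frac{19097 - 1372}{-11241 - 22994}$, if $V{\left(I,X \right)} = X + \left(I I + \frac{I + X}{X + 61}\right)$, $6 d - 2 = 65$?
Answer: $\frac{2029979239}{16330095} \approx 124.31$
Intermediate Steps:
$d = \frac{67}{6}$ ($d = \frac{1}{3} + \frac{1}{6} \cdot 65 = \frac{1}{3} + \frac{65}{6} = \frac{67}{6} \approx 11.167$)
$V{\left(I,X \right)} = X + I^{2} + \frac{I + X}{61 + X}$ ($V{\left(I,X \right)} = X + \left(I^{2} + \frac{I + X}{61 + X}\right) = X + I^{2} + \frac{I + X}{61 + X}$)
$V{\left(d,\frac{1}{-20} \right)} + \frac{19097 - 1372}{-11241 - 22994} = \frac{\frac{67}{6} + \left(\frac{1}{-20}\right)^{2} + 61 \left(\frac{67}{6}\right)^{2} + \frac{62}{-20} + \frac{\left(\frac{67}{6}\right)^{2}}{-20}}{61 + \frac{1}{-20}} + \frac{19097 - 1372}{-11241 - 22994} = \frac{\frac{67}{6} + \left(- \frac{1}{20}\right)^{2} + 61 \cdot \frac{4489}{36} + 62 \left(- \frac{1}{20}\right) - \frac{4489}{720}}{61 - \frac{1}{20}} + \frac{17725}{-34235} = \frac{\frac{67}{6} + \frac{1}{400} + \frac{273829}{36} - \frac{31}{10} - \frac{4489}{720}}{\frac{1219}{20}} + 17725 \left(- \frac{1}{34235}\right) = \frac{20}{1219} \cdot \frac{1711844}{225} - \frac{3545}{6847} = \frac{297712}{2385} - \frac{3545}{6847} = \frac{2029979239}{16330095}$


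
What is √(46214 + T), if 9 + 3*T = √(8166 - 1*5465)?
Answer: √(415899 + 3*√2701)/3 ≈ 215.01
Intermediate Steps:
T = -3 + √2701/3 (T = -3 + √(8166 - 1*5465)/3 = -3 + √(8166 - 5465)/3 = -3 + √2701/3 ≈ 14.324)
√(46214 + T) = √(46214 + (-3 + √2701/3)) = √(46211 + √2701/3)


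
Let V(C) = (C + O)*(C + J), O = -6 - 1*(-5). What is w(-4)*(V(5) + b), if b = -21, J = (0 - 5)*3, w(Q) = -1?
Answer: 61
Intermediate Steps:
O = -1 (O = -6 + 5 = -1)
J = -15 (J = -5*3 = -15)
V(C) = (-1 + C)*(-15 + C) (V(C) = (C - 1)*(C - 15) = (-1 + C)*(-15 + C))
w(-4)*(V(5) + b) = -((15 + 5² - 16*5) - 21) = -((15 + 25 - 80) - 21) = -(-40 - 21) = -1*(-61) = 61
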